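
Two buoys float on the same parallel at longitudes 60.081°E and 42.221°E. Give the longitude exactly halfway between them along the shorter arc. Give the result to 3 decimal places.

Signed shortest Δλ from +60.081° to +42.221° is -17.860°.
Midpoint longitude = +60.081° + (-17.860°)/2 = +60.081° − 8.930° = +51.151°.

51.151°E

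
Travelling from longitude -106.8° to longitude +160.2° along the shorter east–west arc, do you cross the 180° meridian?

Naïve |160.2 − -106.8| = 267.0° > 180°, so the shorter arc goes the other way round — across 180°.
Signed shortest Δλ = ((160.2 − -106.8 + 180) mod 360) − 180 = -93.0°.
Going west by 93.0° from -106.8° passes through 180° before reaching +160.2°.

Yes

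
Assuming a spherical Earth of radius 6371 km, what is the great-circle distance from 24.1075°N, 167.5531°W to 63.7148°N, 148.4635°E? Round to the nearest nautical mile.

Δλ = 148.4635 − -167.5531 = 316.0166°; wrapped into (−180°, 180°]: -43.9834°.
Δφ = 63.7148 − 24.1075 = 39.6073°.
a = sin²(Δφ/2) + cos φ₁ · cos φ₂ · sin²(Δλ/2) = 0.171467.
c = 2·atan2(√a, √(1−a)) = 0.85388 rad → d = 6371·c ≈ 5440.04 km ≈ 2937.39 nmi.

2937 nmi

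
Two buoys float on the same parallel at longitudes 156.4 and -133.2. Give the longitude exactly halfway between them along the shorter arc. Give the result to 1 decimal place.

Signed shortest Δλ from +156.4° to -133.2° is +70.4°.
Midpoint longitude = +156.4° + (+70.4°)/2 = +156.4° + 35.2° = +191.6°.
Normalise into (−180°, 180°]: -168.4°.
(The naïve average (+156.4 + -133.2)/2 = 11.6° is on the wrong side of the globe.)

-168.4°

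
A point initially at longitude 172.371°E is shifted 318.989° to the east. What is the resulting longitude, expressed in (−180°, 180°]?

131.360°E

Start at +172.371°; shift +318.989° → +491.360°.
+491.360° lies outside (−180°, 180°]; subtract 360° → +131.360°.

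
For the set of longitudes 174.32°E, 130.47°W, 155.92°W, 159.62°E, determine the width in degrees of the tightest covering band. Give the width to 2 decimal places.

Sort the longitudes: -155.92°, -130.47°, +159.62°, +174.32°.
Eastward gaps between consecutive values (wrapping around): 25.45°, 290.09°, 14.70°, 29.76°.
Largest gap = 290.09° ⇒ minimal covering band is its complement: 360° − 290.09° = 69.91°.
Band runs from +159.62° eastward to -130.47°, crossing the antimeridian.

69.91°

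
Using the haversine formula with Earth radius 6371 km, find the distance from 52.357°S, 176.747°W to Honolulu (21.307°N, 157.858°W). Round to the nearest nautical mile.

Δλ = -157.858 − -176.747 = 18.889°.
Δφ = 21.307 − -52.357 = 73.664°.
a = sin²(Δφ/2) + cos φ₁ · cos φ₂ · sin²(Δλ/2) = 0.374686.
c = 2·atan2(√a, √(1−a)) = 1.31747 rad → d = 6371·c ≈ 8393.58 km ≈ 4532.17 nmi.

4532 nmi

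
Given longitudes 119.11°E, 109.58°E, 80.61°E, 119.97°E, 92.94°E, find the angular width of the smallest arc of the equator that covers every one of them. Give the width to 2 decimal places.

39.36°

Sort the longitudes: +80.61°, +92.94°, +109.58°, +119.11°, +119.97°.
Eastward gaps between consecutive values (wrapping around): 12.33°, 16.64°, 9.53°, 0.86°, 320.64°.
Largest gap = 320.64° ⇒ minimal covering band is its complement: 360° − 320.64° = 39.36°.
Band runs from +80.61° eastward to +119.97°.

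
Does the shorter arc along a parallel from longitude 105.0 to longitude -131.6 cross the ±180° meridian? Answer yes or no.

Naïve |-131.6 − 105.0| = 236.6° > 180°, so the shorter arc goes the other way round — across 180°.
Signed shortest Δλ = ((-131.6 − 105.0 + 180) mod 360) − 180 = 123.4°.
Going east by 123.4° from +105.0° passes through 180° before reaching -131.6°.

Yes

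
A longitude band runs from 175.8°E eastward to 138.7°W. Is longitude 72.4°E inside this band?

No

Band width going east from +175.8° to -138.7°: ((-138.7 − 175.8) mod 360) = 45.5°.
Offset of +72.4° east of the west edge: ((72.4 − 175.8) mod 360) = 256.6°.
256.6° > 45.5° ⇒ outside.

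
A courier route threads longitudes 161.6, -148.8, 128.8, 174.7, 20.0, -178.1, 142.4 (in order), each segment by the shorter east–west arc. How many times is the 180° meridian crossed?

4

Leg 1: +161.6° → -148.8°, shortest Δλ = 49.6° (east) — crosses 180°.
Leg 2: -148.8° → +128.8°, shortest Δλ = -82.4° (west) — crosses 180°.
Leg 3: +128.8° → +174.7°, shortest Δλ = 45.9° (east) — does not cross 180°.
Leg 4: +174.7° → +20.0°, shortest Δλ = -154.7° (west) — does not cross 180°.
Leg 5: +20.0° → -178.1°, shortest Δλ = 161.9° (east) — crosses 180°.
Leg 6: -178.1° → +142.4°, shortest Δλ = -39.5° (west) — crosses 180°.
Total crossings: 4.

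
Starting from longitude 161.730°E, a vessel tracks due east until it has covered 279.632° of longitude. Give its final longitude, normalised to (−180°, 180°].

Start at +161.730°; shift +279.632° → +441.362°.
+441.362° lies outside (−180°, 180°]; subtract 360° → +81.362°.

81.362°E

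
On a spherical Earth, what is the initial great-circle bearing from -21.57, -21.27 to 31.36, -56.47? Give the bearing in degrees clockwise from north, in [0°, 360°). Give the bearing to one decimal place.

Δλ = -56.47 − -21.27 = -35.20°.
θ = atan2( sin Δλ · cos φ₂ , cos φ₁ · sin φ₂ − sin φ₁ · cos φ₂ · cos Δλ )
  = atan2(-0.49222, 0.74050) = -33.613° → normalised to [0°, 360°): 326.387°.

326.4°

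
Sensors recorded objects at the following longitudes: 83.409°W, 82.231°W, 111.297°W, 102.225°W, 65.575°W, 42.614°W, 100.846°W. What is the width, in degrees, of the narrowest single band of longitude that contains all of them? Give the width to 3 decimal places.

Sort the longitudes: -111.297°, -102.225°, -100.846°, -83.409°, -82.231°, -65.575°, -42.614°.
Eastward gaps between consecutive values (wrapping around): 9.072°, 1.379°, 17.437°, 1.178°, 16.656°, 22.961°, 291.317°.
Largest gap = 291.317° ⇒ minimal covering band is its complement: 360° − 291.317° = 68.683°.
Band runs from -111.297° eastward to -42.614°.

68.683°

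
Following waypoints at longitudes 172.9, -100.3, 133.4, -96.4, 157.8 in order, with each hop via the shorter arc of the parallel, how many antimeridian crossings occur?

4

Leg 1: +172.9° → -100.3°, shortest Δλ = 86.8° (east) — crosses 180°.
Leg 2: -100.3° → +133.4°, shortest Δλ = -126.3° (west) — crosses 180°.
Leg 3: +133.4° → -96.4°, shortest Δλ = 130.2° (east) — crosses 180°.
Leg 4: -96.4° → +157.8°, shortest Δλ = -105.8° (west) — crosses 180°.
Total crossings: 4.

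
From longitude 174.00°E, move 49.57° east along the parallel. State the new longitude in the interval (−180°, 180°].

Start at +174.00°; shift +49.57° → +223.57°.
+223.57° lies outside (−180°, 180°]; subtract 360° → -136.43°.

136.43°W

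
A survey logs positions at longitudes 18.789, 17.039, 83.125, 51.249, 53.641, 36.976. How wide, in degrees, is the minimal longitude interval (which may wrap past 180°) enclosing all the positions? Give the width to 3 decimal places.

Sort the longitudes: +17.039°, +18.789°, +36.976°, +51.249°, +53.641°, +83.125°.
Eastward gaps between consecutive values (wrapping around): 1.750°, 18.187°, 14.273°, 2.392°, 29.484°, 293.914°.
Largest gap = 293.914° ⇒ minimal covering band is its complement: 360° − 293.914° = 66.086°.
Band runs from +17.039° eastward to +83.125°.

66.086°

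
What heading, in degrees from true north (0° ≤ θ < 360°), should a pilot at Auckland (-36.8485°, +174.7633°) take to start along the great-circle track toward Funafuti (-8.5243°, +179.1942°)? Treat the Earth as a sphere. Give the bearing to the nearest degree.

9°

Δλ = 179.1942 − 174.7633 = 4.4309°.
θ = atan2( sin Δλ · cos φ₂ , cos φ₁ · sin φ₂ − sin φ₁ · cos φ₂ · cos Δλ )
  = atan2(0.07640, 0.47269) = 9.182° → normalised to [0°, 360°): 9.182°.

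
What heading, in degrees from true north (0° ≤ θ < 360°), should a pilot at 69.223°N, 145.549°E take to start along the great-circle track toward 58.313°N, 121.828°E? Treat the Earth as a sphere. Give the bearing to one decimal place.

Δλ = 121.828 − 145.549 = -23.721°.
θ = atan2( sin Δλ · cos φ₂ , cos φ₁ · sin φ₂ − sin φ₁ · cos φ₂ · cos Δλ )
  = atan2(-0.21131, -0.14777) = -124.966° → normalised to [0°, 360°): 235.034°.

235.0°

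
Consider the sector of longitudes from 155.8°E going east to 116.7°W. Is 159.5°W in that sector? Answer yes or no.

Yes

Band width going east from +155.8° to -116.7°: ((-116.7 − 155.8) mod 360) = 87.5°.
Offset of -159.5° east of the west edge: ((-159.5 − 155.8) mod 360) = 44.7°.
44.7° ≤ 87.5° ⇒ inside.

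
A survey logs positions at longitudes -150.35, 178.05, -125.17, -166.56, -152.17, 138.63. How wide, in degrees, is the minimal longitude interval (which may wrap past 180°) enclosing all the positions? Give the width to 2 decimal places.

Sort the longitudes: -166.56°, -152.17°, -150.35°, -125.17°, +138.63°, +178.05°.
Eastward gaps between consecutive values (wrapping around): 14.39°, 1.82°, 25.18°, 263.80°, 39.42°, 15.39°.
Largest gap = 263.80° ⇒ minimal covering band is its complement: 360° − 263.80° = 96.20°.
Band runs from +138.63° eastward to -125.17°, crossing the antimeridian.

96.20°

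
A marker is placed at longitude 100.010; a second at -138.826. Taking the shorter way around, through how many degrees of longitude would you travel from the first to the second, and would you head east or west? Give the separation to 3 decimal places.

121.164° east

Raw difference: -138.826 − 100.010 = -238.836°.
Normalise into (−180°, 180°]: -238.836° + 360° = 121.164°.
Positive ⇒ the second point lies to the east; separation 121.164°.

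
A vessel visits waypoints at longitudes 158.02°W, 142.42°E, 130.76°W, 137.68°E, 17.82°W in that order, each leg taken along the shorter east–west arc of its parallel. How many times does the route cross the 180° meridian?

Leg 1: -158.02° → +142.42°, shortest Δλ = -59.56° (west) — crosses 180°.
Leg 2: +142.42° → -130.76°, shortest Δλ = 86.82° (east) — crosses 180°.
Leg 3: -130.76° → +137.68°, shortest Δλ = -91.56° (west) — crosses 180°.
Leg 4: +137.68° → -17.82°, shortest Δλ = -155.5° (west) — does not cross 180°.
Total crossings: 3.

3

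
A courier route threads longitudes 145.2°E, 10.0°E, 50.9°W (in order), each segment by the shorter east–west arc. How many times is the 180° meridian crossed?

Leg 1: +145.2° → +10.0°, shortest Δλ = -135.2° (west) — does not cross 180°.
Leg 2: +10.0° → -50.9°, shortest Δλ = -60.9° (west) — does not cross 180°.
Total crossings: 0.

0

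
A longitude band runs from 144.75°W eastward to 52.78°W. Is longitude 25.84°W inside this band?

Band width going east from -144.75° to -52.78°: ((-52.78 − -144.75) mod 360) = 91.97°.
Offset of -25.84° east of the west edge: ((-25.84 − -144.75) mod 360) = 118.91°.
118.91° > 91.97° ⇒ outside.

No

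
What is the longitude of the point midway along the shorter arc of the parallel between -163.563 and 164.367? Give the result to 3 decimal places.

-179.598°

Signed shortest Δλ from -163.563° to +164.367° is -32.070°.
Midpoint longitude = -163.563° + (-32.070°)/2 = -163.563° − 16.035° = -179.598°.
(The naïve average (-163.563 + +164.367)/2 = 0.402° is on the wrong side of the globe.)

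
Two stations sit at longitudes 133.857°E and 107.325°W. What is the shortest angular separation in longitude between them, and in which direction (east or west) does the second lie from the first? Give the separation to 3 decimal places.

118.818° east

Raw difference: -107.325 − 133.857 = -241.182°.
Normalise into (−180°, 180°]: -241.182° + 360° = 118.818°.
Positive ⇒ the second point lies to the east; separation 118.818°.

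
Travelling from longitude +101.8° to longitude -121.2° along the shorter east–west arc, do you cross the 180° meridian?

Naïve |-121.2 − 101.8| = 223.0° > 180°, so the shorter arc goes the other way round — across 180°.
Signed shortest Δλ = ((-121.2 − 101.8 + 180) mod 360) − 180 = 137.0°.
Going east by 137.0° from +101.8° passes through 180° before reaching -121.2°.

Yes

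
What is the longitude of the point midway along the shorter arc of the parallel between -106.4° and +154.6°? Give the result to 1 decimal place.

-155.9°

Signed shortest Δλ from -106.4° to +154.6° is -99.0°.
Midpoint longitude = -106.4° + (-99.0°)/2 = -106.4° − 49.5° = -155.9°.
(The naïve average (-106.4 + +154.6)/2 = 24.1° is on the wrong side of the globe.)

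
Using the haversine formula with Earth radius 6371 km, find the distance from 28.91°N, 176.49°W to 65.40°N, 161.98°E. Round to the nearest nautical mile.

Δλ = 161.98 − -176.49 = 338.47°; wrapped into (−180°, 180°]: -21.53°.
Δφ = 65.40 − 28.91 = 36.49°.
a = sin²(Δφ/2) + cos φ₁ · cos φ₂ · sin²(Δλ/2) = 0.110733.
c = 2·atan2(√a, √(1−a)) = 0.67847 rad → d = 6371·c ≈ 4322.53 km ≈ 2333.98 nmi.

2334 nmi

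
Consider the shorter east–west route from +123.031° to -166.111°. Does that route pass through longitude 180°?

Naïve |-166.111 − 123.031| = 289.142° > 180°, so the shorter arc goes the other way round — across 180°.
Signed shortest Δλ = ((-166.111 − 123.031 + 180) mod 360) − 180 = 70.858°.
Going east by 70.858° from +123.031° passes through 180° before reaching -166.111°.

Yes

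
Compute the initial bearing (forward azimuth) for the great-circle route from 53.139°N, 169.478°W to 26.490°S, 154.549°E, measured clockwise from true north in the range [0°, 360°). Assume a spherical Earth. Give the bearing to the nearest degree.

Δλ = 154.549 − -169.478 = 324.027°; wrapped into (−180°, 180°]: -35.973°.
θ = atan2( sin Δλ · cos φ₂ , cos φ₁ · sin φ₂ − sin φ₁ · cos φ₂ · cos Δλ )
  = atan2(-0.52573, -0.84710) = -148.175° → normalised to [0°, 360°): 211.825°.

212°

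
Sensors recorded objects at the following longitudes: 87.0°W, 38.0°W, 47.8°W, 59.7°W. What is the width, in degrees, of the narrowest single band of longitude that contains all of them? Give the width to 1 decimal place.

49.0°

Sort the longitudes: -87.0°, -59.7°, -47.8°, -38.0°.
Eastward gaps between consecutive values (wrapping around): 27.3°, 11.9°, 9.8°, 311.0°.
Largest gap = 311.0° ⇒ minimal covering band is its complement: 360° − 311.0° = 49.0°.
Band runs from -87.0° eastward to -38.0°.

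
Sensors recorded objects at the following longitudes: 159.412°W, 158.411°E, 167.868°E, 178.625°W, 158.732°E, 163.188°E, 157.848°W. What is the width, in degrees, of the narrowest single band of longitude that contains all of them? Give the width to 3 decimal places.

43.741°

Sort the longitudes: -178.625°, -159.412°, -157.848°, +158.411°, +158.732°, +163.188°, +167.868°.
Eastward gaps between consecutive values (wrapping around): 19.213°, 1.564°, 316.259°, 0.321°, 4.456°, 4.680°, 13.507°.
Largest gap = 316.259° ⇒ minimal covering band is its complement: 360° − 316.259° = 43.741°.
Band runs from +158.411° eastward to -157.848°, crossing the antimeridian.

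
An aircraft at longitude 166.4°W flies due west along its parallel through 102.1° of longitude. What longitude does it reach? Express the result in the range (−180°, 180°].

91.5°E

Start at -166.4°; shift −102.1° → -268.5°.
-268.5° lies outside (−180°, 180°]; add 360° → +91.5°.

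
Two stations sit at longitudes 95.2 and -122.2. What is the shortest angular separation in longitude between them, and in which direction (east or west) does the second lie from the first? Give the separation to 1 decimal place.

Raw difference: -122.2 − 95.2 = -217.4°.
Normalise into (−180°, 180°]: -217.4° + 360° = 142.6°.
Positive ⇒ the second point lies to the east; separation 142.6°.

142.6° east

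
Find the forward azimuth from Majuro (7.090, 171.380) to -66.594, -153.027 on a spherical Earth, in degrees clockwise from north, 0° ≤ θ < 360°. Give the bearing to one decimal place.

166.3°

Δλ = -153.027 − 171.380 = -324.407°; wrapped into (−180°, 180°]: 35.593°.
θ = atan2( sin Δλ · cos φ₂ , cos φ₁ · sin φ₂ − sin φ₁ · cos φ₂ · cos Δλ )
  = atan2(0.23121, -0.95057) = 166.329° → normalised to [0°, 360°): 166.329°.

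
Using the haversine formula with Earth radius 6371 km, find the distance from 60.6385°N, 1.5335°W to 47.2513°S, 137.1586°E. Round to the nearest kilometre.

Δλ = 137.1586 − -1.5335 = 138.6921°.
Δφ = -47.2513 − 60.6385 = -107.8898°.
a = sin²(Δφ/2) + cos φ₁ · cos φ₂ · sin²(Δλ/2) = 0.945007.
c = 2·atan2(√a, √(1−a)) = 2.66817 rad → d = 6371·c ≈ 16998.91 km.

16999 km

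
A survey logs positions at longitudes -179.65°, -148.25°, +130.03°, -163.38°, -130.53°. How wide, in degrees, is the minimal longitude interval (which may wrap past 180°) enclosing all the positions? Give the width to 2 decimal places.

Sort the longitudes: -179.65°, -163.38°, -148.25°, -130.53°, +130.03°.
Eastward gaps between consecutive values (wrapping around): 16.27°, 15.13°, 17.72°, 260.56°, 50.32°.
Largest gap = 260.56° ⇒ minimal covering band is its complement: 360° − 260.56° = 99.44°.
Band runs from +130.03° eastward to -130.53°, crossing the antimeridian.

99.44°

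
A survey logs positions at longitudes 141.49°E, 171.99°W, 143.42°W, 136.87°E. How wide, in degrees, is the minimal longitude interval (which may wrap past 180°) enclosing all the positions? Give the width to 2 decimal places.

79.71°

Sort the longitudes: -171.99°, -143.42°, +136.87°, +141.49°.
Eastward gaps between consecutive values (wrapping around): 28.57°, 280.29°, 4.62°, 46.52°.
Largest gap = 280.29° ⇒ minimal covering band is its complement: 360° − 280.29° = 79.71°.
Band runs from +136.87° eastward to -143.42°, crossing the antimeridian.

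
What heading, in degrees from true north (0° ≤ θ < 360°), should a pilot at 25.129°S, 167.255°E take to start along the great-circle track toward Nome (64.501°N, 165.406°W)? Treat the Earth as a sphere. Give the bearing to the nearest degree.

11°

Δλ = -165.406 − 167.255 = -332.661°; wrapped into (−180°, 180°]: 27.339°.
θ = atan2( sin Δλ · cos φ₂ , cos φ₁ · sin φ₂ − sin φ₁ · cos φ₂ · cos Δλ )
  = atan2(0.19771, 0.97956) = 11.411° → normalised to [0°, 360°): 11.411°.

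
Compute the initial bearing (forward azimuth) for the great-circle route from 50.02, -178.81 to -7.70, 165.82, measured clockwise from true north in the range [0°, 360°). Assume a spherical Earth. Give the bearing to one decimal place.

197.8°

Δλ = 165.82 − -178.81 = 344.63°; wrapped into (−180°, 180°]: -15.37°.
θ = atan2( sin Δλ · cos φ₂ , cos φ₁ · sin φ₂ − sin φ₁ · cos φ₂ · cos Δλ )
  = atan2(-0.26266, -0.81829) = -162.204° → normalised to [0°, 360°): 197.796°.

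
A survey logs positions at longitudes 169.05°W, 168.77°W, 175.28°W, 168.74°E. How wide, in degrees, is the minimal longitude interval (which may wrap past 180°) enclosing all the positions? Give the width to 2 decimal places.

22.49°

Sort the longitudes: -175.28°, -169.05°, -168.77°, +168.74°.
Eastward gaps between consecutive values (wrapping around): 6.23°, 0.28°, 337.51°, 15.98°.
Largest gap = 337.51° ⇒ minimal covering band is its complement: 360° − 337.51° = 22.49°.
Band runs from +168.74° eastward to -168.77°, crossing the antimeridian.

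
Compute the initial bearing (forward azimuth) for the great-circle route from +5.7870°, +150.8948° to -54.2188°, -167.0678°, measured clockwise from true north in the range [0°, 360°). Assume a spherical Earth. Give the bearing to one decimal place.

Δλ = -167.0678 − 150.8948 = -317.9626°; wrapped into (−180°, 180°]: 42.0374°.
θ = atan2( sin Δλ · cos φ₂ , cos φ₁ · sin φ₂ − sin φ₁ · cos φ₂ · cos Δλ )
  = atan2(0.39152, -0.85091) = 155.292° → normalised to [0°, 360°): 155.292°.

155.3°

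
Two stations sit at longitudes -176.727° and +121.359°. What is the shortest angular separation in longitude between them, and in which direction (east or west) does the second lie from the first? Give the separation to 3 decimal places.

Raw difference: 121.359 − -176.727 = 298.086°.
Normalise into (−180°, 180°]: 298.086° − 360° = -61.914°.
Negative ⇒ the second point lies to the west; separation 61.914°.

61.914° west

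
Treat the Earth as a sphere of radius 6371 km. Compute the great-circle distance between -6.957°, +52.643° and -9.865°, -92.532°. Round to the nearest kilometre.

15728 km

Δλ = -92.532 − 52.643 = -145.175°.
Δφ = -9.865 − -6.957 = -2.908°.
a = sin²(Δφ/2) + cos φ₁ · cos φ₂ · sin²(Δλ/2) = 0.891028.
c = 2·atan2(√a, √(1−a)) = 2.46875 rad → d = 6371·c ≈ 15728.43 km.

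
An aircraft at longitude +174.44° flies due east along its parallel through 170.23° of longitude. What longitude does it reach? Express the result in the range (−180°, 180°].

-15.33°

Start at +174.44°; shift +170.23° → +344.67°.
+344.67° lies outside (−180°, 180°]; subtract 360° → -15.33°.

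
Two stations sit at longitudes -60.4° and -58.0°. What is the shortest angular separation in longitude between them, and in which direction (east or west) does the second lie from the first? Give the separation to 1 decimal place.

2.4° east

Raw difference: -58.0 − -60.4 = 2.4°.
Normalise into (−180°, 180°]: 2.4° stays 2.4°.
Positive ⇒ the second point lies to the east; separation 2.4°.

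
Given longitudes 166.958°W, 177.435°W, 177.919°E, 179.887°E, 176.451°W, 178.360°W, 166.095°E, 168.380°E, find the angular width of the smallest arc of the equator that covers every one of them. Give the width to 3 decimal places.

Sort the longitudes: -178.360°, -177.435°, -176.451°, -166.958°, +166.095°, +168.380°, +177.919°, +179.887°.
Eastward gaps between consecutive values (wrapping around): 0.925°, 0.984°, 9.493°, 333.053°, 2.285°, 9.539°, 1.968°, 1.753°.
Largest gap = 333.053° ⇒ minimal covering band is its complement: 360° − 333.053° = 26.947°.
Band runs from +166.095° eastward to -166.958°, crossing the antimeridian.

26.947°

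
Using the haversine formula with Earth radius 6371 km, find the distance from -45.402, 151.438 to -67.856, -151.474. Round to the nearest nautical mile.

Δλ = -151.474 − 151.438 = -302.912°; wrapped into (−180°, 180°]: 57.088°.
Δφ = -67.856 − -45.402 = -22.454°.
a = sin²(Δφ/2) + cos φ₁ · cos φ₂ · sin²(Δλ/2) = 0.098335.
c = 2·atan2(√a, √(1−a)) = 0.63793 rad → d = 6371·c ≈ 4064.25 km ≈ 2194.52 nmi.

2195 nmi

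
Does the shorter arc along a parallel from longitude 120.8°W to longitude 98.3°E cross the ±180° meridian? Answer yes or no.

Naïve |98.3 − -120.8| = 219.1° > 180°, so the shorter arc goes the other way round — across 180°.
Signed shortest Δλ = ((98.3 − -120.8 + 180) mod 360) − 180 = -140.9°.
Going west by 140.9° from -120.8° passes through 180° before reaching +98.3°.

Yes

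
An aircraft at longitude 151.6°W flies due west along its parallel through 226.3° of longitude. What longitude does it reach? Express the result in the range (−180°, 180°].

17.9°W

Start at -151.6°; shift −226.3° → -377.9°.
-377.9° lies outside (−180°, 180°]; add 360° → -17.9°.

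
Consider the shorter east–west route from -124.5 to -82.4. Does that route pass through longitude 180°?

Signed shortest Δλ = ((-82.4 − -124.5 + 180) mod 360) − 180 = 42.1°.
Going east by 42.1° from -124.5° reaches -82.4° without touching 180°.

No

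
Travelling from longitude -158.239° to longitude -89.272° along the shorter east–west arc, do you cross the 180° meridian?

Signed shortest Δλ = ((-89.272 − -158.239 + 180) mod 360) − 180 = 68.967°.
Going east by 68.967° from -158.239° reaches -89.272° without touching 180°.

No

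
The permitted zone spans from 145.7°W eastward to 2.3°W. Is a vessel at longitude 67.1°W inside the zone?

Band width going east from -145.7° to -2.3°: ((-2.3 − -145.7) mod 360) = 143.4°.
Offset of -67.1° east of the west edge: ((-67.1 − -145.7) mod 360) = 78.6°.
78.6° ≤ 143.4° ⇒ inside.

Yes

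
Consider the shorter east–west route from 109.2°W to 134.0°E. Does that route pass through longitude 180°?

Yes

Naïve |134.0 − -109.2| = 243.2° > 180°, so the shorter arc goes the other way round — across 180°.
Signed shortest Δλ = ((134.0 − -109.2 + 180) mod 360) − 180 = -116.8°.
Going west by 116.8° from -109.2° passes through 180° before reaching +134.0°.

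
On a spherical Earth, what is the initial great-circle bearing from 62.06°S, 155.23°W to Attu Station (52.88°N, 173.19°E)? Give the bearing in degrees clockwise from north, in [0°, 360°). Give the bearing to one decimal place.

339.1°

Δλ = 173.19 − -155.23 = 328.42°; wrapped into (−180°, 180°]: -31.58°.
θ = atan2( sin Δλ · cos φ₂ , cos φ₁ · sin φ₂ − sin φ₁ · cos φ₂ · cos Δλ )
  = atan2(-0.31604, 0.82780) = -20.896° → normalised to [0°, 360°): 339.104°.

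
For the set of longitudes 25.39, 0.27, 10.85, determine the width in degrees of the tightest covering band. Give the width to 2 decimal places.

25.12°

Sort the longitudes: +0.27°, +10.85°, +25.39°.
Eastward gaps between consecutive values (wrapping around): 10.58°, 14.54°, 334.88°.
Largest gap = 334.88° ⇒ minimal covering band is its complement: 360° − 334.88° = 25.12°.
Band runs from +0.27° eastward to +25.39°.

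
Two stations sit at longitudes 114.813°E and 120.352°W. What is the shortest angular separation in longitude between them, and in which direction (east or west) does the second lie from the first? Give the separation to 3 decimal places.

Raw difference: -120.352 − 114.813 = -235.165°.
Normalise into (−180°, 180°]: -235.165° + 360° = 124.835°.
Positive ⇒ the second point lies to the east; separation 124.835°.

124.835° east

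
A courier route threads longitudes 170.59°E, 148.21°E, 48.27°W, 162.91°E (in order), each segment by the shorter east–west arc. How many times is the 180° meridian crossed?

Leg 1: +170.59° → +148.21°, shortest Δλ = -22.38° (west) — does not cross 180°.
Leg 2: +148.21° → -48.27°, shortest Δλ = 163.52° (east) — crosses 180°.
Leg 3: -48.27° → +162.91°, shortest Δλ = -148.82° (west) — crosses 180°.
Total crossings: 2.

2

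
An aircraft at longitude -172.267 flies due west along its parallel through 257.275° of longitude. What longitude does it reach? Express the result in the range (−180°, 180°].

Start at -172.267°; shift −257.275° → -429.542°.
-429.542° lies outside (−180°, 180°]; add 360° → -69.542°.

-69.542°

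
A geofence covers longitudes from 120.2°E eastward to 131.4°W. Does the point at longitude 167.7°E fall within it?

Band width going east from +120.2° to -131.4°: ((-131.4 − 120.2) mod 360) = 108.4°.
Offset of +167.7° east of the west edge: ((167.7 − 120.2) mod 360) = 47.5°.
47.5° ≤ 108.4° ⇒ inside.

Yes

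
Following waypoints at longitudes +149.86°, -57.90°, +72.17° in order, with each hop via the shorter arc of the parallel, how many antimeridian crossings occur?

Leg 1: +149.86° → -57.90°, shortest Δλ = 152.24° (east) — crosses 180°.
Leg 2: -57.90° → +72.17°, shortest Δλ = 130.07° (east) — does not cross 180°.
Total crossings: 1.

1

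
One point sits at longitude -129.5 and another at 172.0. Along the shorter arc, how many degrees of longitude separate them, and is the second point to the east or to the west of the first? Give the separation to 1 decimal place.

Raw difference: 172.0 − -129.5 = 301.5°.
Normalise into (−180°, 180°]: 301.5° − 360° = -58.5°.
Negative ⇒ the second point lies to the west; separation 58.5°.

58.5° west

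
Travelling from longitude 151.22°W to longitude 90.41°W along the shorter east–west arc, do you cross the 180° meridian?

No

Signed shortest Δλ = ((-90.41 − -151.22 + 180) mod 360) − 180 = 60.81°.
Going east by 60.81° from -151.22° reaches -90.41° without touching 180°.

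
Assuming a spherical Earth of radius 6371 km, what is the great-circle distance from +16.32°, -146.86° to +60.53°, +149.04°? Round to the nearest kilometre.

Δλ = 149.04 − -146.86 = 295.90°; wrapped into (−180°, 180°]: -64.10°.
Δφ = 60.53 − 16.32 = 44.21°.
a = sin²(Δφ/2) + cos φ₁ · cos φ₂ · sin²(Δλ/2) = 0.274561.
c = 2·atan2(√a, √(1−a)) = 1.10305 rad → d = 6371·c ≈ 7027.52 km.

7028 km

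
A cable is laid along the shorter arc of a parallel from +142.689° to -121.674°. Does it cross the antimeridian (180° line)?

Yes

Naïve |-121.674 − 142.689| = 264.363° > 180°, so the shorter arc goes the other way round — across 180°.
Signed shortest Δλ = ((-121.674 − 142.689 + 180) mod 360) − 180 = 95.637°.
Going east by 95.637° from +142.689° passes through 180° before reaching -121.674°.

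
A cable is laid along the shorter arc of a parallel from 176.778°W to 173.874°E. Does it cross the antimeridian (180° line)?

Yes

Naïve |173.874 − -176.778| = 350.652° > 180°, so the shorter arc goes the other way round — across 180°.
Signed shortest Δλ = ((173.874 − -176.778 + 180) mod 360) − 180 = -9.348°.
Going west by 9.348° from -176.778° passes through 180° before reaching +173.874°.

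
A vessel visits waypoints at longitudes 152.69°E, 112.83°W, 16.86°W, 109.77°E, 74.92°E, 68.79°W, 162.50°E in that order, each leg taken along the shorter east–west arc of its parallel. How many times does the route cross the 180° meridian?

2

Leg 1: +152.69° → -112.83°, shortest Δλ = 94.48° (east) — crosses 180°.
Leg 2: -112.83° → -16.86°, shortest Δλ = 95.97° (east) — does not cross 180°.
Leg 3: -16.86° → +109.77°, shortest Δλ = 126.63° (east) — does not cross 180°.
Leg 4: +109.77° → +74.92°, shortest Δλ = -34.85° (west) — does not cross 180°.
Leg 5: +74.92° → -68.79°, shortest Δλ = -143.71° (west) — does not cross 180°.
Leg 6: -68.79° → +162.50°, shortest Δλ = -128.71° (west) — crosses 180°.
Total crossings: 2.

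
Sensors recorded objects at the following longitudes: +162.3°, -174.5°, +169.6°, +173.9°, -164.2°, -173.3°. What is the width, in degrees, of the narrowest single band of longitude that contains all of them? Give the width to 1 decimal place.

33.5°

Sort the longitudes: -174.5°, -173.3°, -164.2°, +162.3°, +169.6°, +173.9°.
Eastward gaps between consecutive values (wrapping around): 1.2°, 9.1°, 326.5°, 7.3°, 4.3°, 11.6°.
Largest gap = 326.5° ⇒ minimal covering band is its complement: 360° − 326.5° = 33.5°.
Band runs from +162.3° eastward to -164.2°, crossing the antimeridian.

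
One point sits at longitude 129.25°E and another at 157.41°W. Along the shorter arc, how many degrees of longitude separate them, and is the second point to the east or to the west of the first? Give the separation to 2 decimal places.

Raw difference: -157.41 − 129.25 = -286.66°.
Normalise into (−180°, 180°]: -286.66° + 360° = 73.34°.
Positive ⇒ the second point lies to the east; separation 73.34°.

73.34° east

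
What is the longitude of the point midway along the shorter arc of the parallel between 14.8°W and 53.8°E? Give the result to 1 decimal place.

19.5°E

Signed shortest Δλ from -14.8° to +53.8° is +68.6°.
Midpoint longitude = -14.8° + (+68.6°)/2 = -14.8° + 34.3° = +19.5°.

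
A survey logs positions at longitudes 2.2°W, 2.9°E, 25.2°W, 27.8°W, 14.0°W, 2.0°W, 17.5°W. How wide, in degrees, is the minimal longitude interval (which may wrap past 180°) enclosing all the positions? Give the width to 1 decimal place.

Sort the longitudes: -27.8°, -25.2°, -17.5°, -14.0°, -2.2°, -2.0°, +2.9°.
Eastward gaps between consecutive values (wrapping around): 2.6°, 7.7°, 3.5°, 11.8°, 0.2°, 4.9°, 329.3°.
Largest gap = 329.3° ⇒ minimal covering band is its complement: 360° − 329.3° = 30.7°.
Band runs from -27.8° eastward to +2.9°.

30.7°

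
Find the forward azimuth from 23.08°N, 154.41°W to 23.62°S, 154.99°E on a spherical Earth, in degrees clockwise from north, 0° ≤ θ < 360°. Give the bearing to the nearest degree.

230°

Δλ = 154.99 − -154.41 = 309.40°; wrapped into (−180°, 180°]: -50.60°.
θ = atan2( sin Δλ · cos φ₂ , cos φ₁ · sin φ₂ − sin φ₁ · cos φ₂ · cos Δλ )
  = atan2(-0.70800, -0.59658) = -130.118° → normalised to [0°, 360°): 229.882°.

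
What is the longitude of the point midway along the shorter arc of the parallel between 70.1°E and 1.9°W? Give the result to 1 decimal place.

Signed shortest Δλ from +70.1° to -1.9° is -72.0°.
Midpoint longitude = +70.1° + (-72.0°)/2 = +70.1° − 36.0° = +34.1°.

34.1°E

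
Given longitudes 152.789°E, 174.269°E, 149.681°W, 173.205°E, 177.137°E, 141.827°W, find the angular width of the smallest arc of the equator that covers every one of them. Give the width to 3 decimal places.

65.384°

Sort the longitudes: -149.681°, -141.827°, +152.789°, +173.205°, +174.269°, +177.137°.
Eastward gaps between consecutive values (wrapping around): 7.854°, 294.616°, 20.416°, 1.064°, 2.868°, 33.182°.
Largest gap = 294.616° ⇒ minimal covering band is its complement: 360° − 294.616° = 65.384°.
Band runs from +152.789° eastward to -141.827°, crossing the antimeridian.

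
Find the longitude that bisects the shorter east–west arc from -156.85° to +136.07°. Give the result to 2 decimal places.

+169.61°

Signed shortest Δλ from -156.85° to +136.07° is -67.08°.
Midpoint longitude = -156.85° + (-67.08°)/2 = -156.85° − 33.54° = -190.39°.
Normalise into (−180°, 180°]: +169.61°.
(The naïve average (-156.85 + +136.07)/2 = -10.39° is on the wrong side of the globe.)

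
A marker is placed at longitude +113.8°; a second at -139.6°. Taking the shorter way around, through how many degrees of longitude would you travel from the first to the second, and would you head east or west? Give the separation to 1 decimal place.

Raw difference: -139.6 − 113.8 = -253.4°.
Normalise into (−180°, 180°]: -253.4° + 360° = 106.6°.
Positive ⇒ the second point lies to the east; separation 106.6°.

106.6° east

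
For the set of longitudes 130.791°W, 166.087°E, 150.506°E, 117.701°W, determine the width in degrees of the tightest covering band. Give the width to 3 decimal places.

91.793°

Sort the longitudes: -130.791°, -117.701°, +150.506°, +166.087°.
Eastward gaps between consecutive values (wrapping around): 13.090°, 268.207°, 15.581°, 63.122°.
Largest gap = 268.207° ⇒ minimal covering band is its complement: 360° − 268.207° = 91.793°.
Band runs from +150.506° eastward to -117.701°, crossing the antimeridian.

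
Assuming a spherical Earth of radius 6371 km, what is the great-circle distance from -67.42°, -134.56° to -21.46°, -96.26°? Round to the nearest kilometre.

Δλ = -96.26 − -134.56 = 38.30°.
Δφ = -21.46 − -67.42 = 45.96°.
a = sin²(Δφ/2) + cos φ₁ · cos φ₂ · sin²(Δλ/2) = 0.190875.
c = 2·atan2(√a, √(1−a)) = 0.90428 rad → d = 6371·c ≈ 5761.19 km.

5761 km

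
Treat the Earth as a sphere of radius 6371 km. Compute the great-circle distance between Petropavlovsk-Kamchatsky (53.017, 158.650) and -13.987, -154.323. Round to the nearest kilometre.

Δλ = -154.323 − 158.650 = -312.973°; wrapped into (−180°, 180°]: 47.027°.
Δφ = -13.987 − 53.017 = -67.004°.
a = sin²(Δφ/2) + cos φ₁ · cos φ₂ · sin²(Δλ/2) = 0.397583.
c = 2·atan2(√a, √(1−a)) = 1.36450 rad → d = 6371·c ≈ 8693.24 km.

8693 km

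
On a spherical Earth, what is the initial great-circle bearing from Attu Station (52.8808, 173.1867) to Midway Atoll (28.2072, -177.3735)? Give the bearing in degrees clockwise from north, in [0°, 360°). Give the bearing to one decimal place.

160.5°

Δλ = -177.3735 − 173.1867 = -350.5602°; wrapped into (−180°, 180°]: 9.4398°.
θ = atan2( sin Δλ · cos φ₂ , cos φ₁ · sin φ₂ − sin φ₁ · cos φ₂ · cos Δλ )
  = atan2(0.14453, -0.40793) = 160.490° → normalised to [0°, 360°): 160.490°.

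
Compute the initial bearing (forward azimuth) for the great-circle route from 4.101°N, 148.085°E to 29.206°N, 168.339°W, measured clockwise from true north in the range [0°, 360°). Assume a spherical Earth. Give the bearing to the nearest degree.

Δλ = -168.339 − 148.085 = -316.424°; wrapped into (−180°, 180°]: 43.576°.
θ = atan2( sin Δλ · cos φ₂ , cos φ₁ · sin φ₂ − sin φ₁ · cos φ₂ · cos Δλ )
  = atan2(0.60168, 0.44148) = 53.731° → normalised to [0°, 360°): 53.731°.

54°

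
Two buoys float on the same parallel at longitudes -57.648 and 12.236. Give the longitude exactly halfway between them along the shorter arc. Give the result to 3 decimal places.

Signed shortest Δλ from -57.648° to +12.236° is +69.884°.
Midpoint longitude = -57.648° + (+69.884°)/2 = -57.648° + 34.942° = -22.706°.

-22.706°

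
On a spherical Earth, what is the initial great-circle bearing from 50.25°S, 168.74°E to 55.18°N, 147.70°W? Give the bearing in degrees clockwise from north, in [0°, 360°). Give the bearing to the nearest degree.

Δλ = -147.70 − 168.74 = -316.44°; wrapped into (−180°, 180°]: 43.56°.
θ = atan2( sin Δλ · cos φ₂ , cos φ₁ · sin φ₂ − sin φ₁ · cos φ₂ · cos Δλ )
  = atan2(0.39348, 0.84308) = 25.020° → normalised to [0°, 360°): 25.020°.

25°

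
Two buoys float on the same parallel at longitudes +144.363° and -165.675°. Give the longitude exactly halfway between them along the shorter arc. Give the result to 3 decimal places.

+169.344°

Signed shortest Δλ from +144.363° to -165.675° is +49.962°.
Midpoint longitude = +144.363° + (+49.962°)/2 = +144.363° + 24.981° = +169.344°.
(The naïve average (+144.363 + -165.675)/2 = -10.656° is on the wrong side of the globe.)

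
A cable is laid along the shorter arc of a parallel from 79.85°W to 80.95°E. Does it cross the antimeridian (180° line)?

No

Signed shortest Δλ = ((80.95 − -79.85 + 180) mod 360) − 180 = 160.8°.
Going east by 160.8° from -79.85° reaches +80.95° without touching 180°.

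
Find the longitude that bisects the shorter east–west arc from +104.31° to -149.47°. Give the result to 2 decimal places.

Signed shortest Δλ from +104.31° to -149.47° is +106.22°.
Midpoint longitude = +104.31° + (+106.22°)/2 = +104.31° + 53.11° = +157.42°.
(The naïve average (+104.31 + -149.47)/2 = -22.58° is on the wrong side of the globe.)

+157.42°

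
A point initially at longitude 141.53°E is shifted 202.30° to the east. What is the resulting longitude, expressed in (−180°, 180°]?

16.17°W

Start at +141.53°; shift +202.30° → +343.83°.
+343.83° lies outside (−180°, 180°]; subtract 360° → -16.17°.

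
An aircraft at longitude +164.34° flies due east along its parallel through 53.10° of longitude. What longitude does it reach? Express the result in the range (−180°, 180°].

-142.56°

Start at +164.34°; shift +53.10° → +217.44°.
+217.44° lies outside (−180°, 180°]; subtract 360° → -142.56°.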